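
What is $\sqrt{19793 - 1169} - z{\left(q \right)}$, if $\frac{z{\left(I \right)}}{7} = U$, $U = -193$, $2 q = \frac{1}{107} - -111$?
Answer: $1351 + 8 \sqrt{291} \approx 1487.5$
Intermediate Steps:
$q = \frac{5939}{107}$ ($q = \frac{\frac{1}{107} - -111}{2} = \frac{\frac{1}{107} + 111}{2} = \frac{1}{2} \cdot \frac{11878}{107} = \frac{5939}{107} \approx 55.505$)
$z{\left(I \right)} = -1351$ ($z{\left(I \right)} = 7 \left(-193\right) = -1351$)
$\sqrt{19793 - 1169} - z{\left(q \right)} = \sqrt{19793 - 1169} - -1351 = \sqrt{18624} + 1351 = 8 \sqrt{291} + 1351 = 1351 + 8 \sqrt{291}$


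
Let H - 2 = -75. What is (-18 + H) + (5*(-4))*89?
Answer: -1871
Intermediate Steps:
H = -73 (H = 2 - 75 = -73)
(-18 + H) + (5*(-4))*89 = (-18 - 73) + (5*(-4))*89 = -91 - 20*89 = -91 - 1780 = -1871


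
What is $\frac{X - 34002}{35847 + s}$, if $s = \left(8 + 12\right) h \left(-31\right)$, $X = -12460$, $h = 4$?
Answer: $- \frac{46462}{33367} \approx -1.3925$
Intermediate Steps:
$s = -2480$ ($s = \left(8 + 12\right) 4 \left(-31\right) = 20 \cdot 4 \left(-31\right) = 80 \left(-31\right) = -2480$)
$\frac{X - 34002}{35847 + s} = \frac{-12460 - 34002}{35847 - 2480} = - \frac{46462}{33367}$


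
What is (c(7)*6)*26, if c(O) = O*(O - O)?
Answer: 0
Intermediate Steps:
c(O) = 0 (c(O) = O*0 = 0)
(c(7)*6)*26 = (0*6)*26 = 0*26 = 0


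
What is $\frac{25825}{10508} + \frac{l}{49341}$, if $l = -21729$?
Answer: $\frac{348634331}{172825076} \approx 2.0173$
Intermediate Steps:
$\frac{25825}{10508} + \frac{l}{49341} = \frac{25825}{10508} - \frac{21729}{49341} = 25825 \cdot \frac{1}{10508} - \frac{7243}{16447} = \frac{25825}{10508} - \frac{7243}{16447} = \frac{348634331}{172825076}$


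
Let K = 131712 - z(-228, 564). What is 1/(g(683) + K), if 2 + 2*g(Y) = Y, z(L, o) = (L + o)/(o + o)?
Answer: 94/12412907 ≈ 7.5728e-6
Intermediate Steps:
z(L, o) = (L + o)/(2*o) (z(L, o) = (L + o)/((2*o)) = (L + o)*(1/(2*o)) = (L + o)/(2*o))
g(Y) = -1 + Y/2
K = 6190450/47 (K = 131712 - (-228 + 564)/(2*564) = 131712 - 336/(2*564) = 131712 - 1*14/47 = 131712 - 14/47 = 6190450/47 ≈ 1.3171e+5)
1/(g(683) + K) = 1/((-1 + (½)*683) + 6190450/47) = 1/((-1 + 683/2) + 6190450/47) = 1/(681/2 + 6190450/47) = 1/(12412907/94) = 94/12412907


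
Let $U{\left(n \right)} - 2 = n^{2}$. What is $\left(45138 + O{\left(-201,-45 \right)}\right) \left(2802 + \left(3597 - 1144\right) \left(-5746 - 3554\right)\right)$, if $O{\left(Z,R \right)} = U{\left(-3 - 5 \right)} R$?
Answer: $-961856212464$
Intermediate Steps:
$U{\left(n \right)} = 2 + n^{2}$
$O{\left(Z,R \right)} = 66 R$ ($O{\left(Z,R \right)} = \left(2 + \left(-3 - 5\right)^{2}\right) R = \left(2 + \left(-8\right)^{2}\right) R = \left(2 + 64\right) R = 66 R$)
$\left(45138 + O{\left(-201,-45 \right)}\right) \left(2802 + \left(3597 - 1144\right) \left(-5746 - 3554\right)\right) = \left(45138 + 66 \left(-45\right)\right) \left(2802 + \left(3597 - 1144\right) \left(-5746 - 3554\right)\right) = \left(45138 - 2970\right) \left(2802 + 2453 \left(-9300\right)\right) = 42168 \left(2802 - 22812900\right) = 42168 \left(-22810098\right) = -961856212464$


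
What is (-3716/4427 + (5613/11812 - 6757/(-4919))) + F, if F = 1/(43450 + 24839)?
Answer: 17731809518749177/17565500788420884 ≈ 1.0095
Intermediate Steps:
F = 1/68289 ≈ 1.4644e-5
(-3716/4427 + (5613/11812 - 6757/(-4919))) + F = (-3716/4427 + (5613/11812 - 6757/(-4919))) + 1/68289 = (-3716*1/4427 + (5613*(1/11812) - 6757*(-1/4919))) + 1/68289 = (-3716/4427 + (5613/11812 + 6757/4919)) + 1/68289 = (-3716/4427 + 107424031/58103228) + 1/68289 = 259654589989/257222990356 + 1/68289 = 17731809518749177/17565500788420884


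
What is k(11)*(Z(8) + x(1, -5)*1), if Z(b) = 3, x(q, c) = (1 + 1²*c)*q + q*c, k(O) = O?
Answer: -66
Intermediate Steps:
x(q, c) = c*q + q*(1 + c) (x(q, c) = (1 + 1*c)*q + c*q = (1 + c)*q + c*q = q*(1 + c) + c*q = c*q + q*(1 + c))
k(11)*(Z(8) + x(1, -5)*1) = 11*(3 + (1*(1 + 2*(-5)))*1) = 11*(3 + (1*(1 - 10))*1) = 11*(3 + (1*(-9))*1) = 11*(3 - 9*1) = 11*(3 - 9) = 11*(-6) = -66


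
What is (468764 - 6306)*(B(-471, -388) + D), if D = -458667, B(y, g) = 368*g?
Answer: -278145826558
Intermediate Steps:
(468764 - 6306)*(B(-471, -388) + D) = (468764 - 6306)*(368*(-388) - 458667) = 462458*(-142784 - 458667) = 462458*(-601451) = -278145826558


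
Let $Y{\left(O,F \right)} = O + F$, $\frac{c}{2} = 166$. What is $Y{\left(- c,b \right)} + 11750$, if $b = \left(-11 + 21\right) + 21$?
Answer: $11449$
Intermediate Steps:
$b = 31$ ($b = 10 + 21 = 31$)
$c = 332$ ($c = 2 \cdot 166 = 332$)
$Y{\left(O,F \right)} = F + O$
$Y{\left(- c,b \right)} + 11750 = \left(31 - 332\right) + 11750 = -301 + 11750 = 11449$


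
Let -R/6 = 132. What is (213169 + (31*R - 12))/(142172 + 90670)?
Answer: 188605/232842 ≈ 0.81001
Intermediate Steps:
R = -792 (R = -6*132 = -792)
(213169 + (31*R - 12))/(142172 + 90670) = (213169 + (31*(-792) - 12))/(142172 + 90670) = (213169 + (-24552 - 12))/232842 = (213169 - 24564)*(1/232842) = 188605*(1/232842) = 188605/232842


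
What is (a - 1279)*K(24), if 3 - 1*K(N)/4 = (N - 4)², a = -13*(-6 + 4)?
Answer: 1989764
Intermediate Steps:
a = 26 (a = -13*(-2) = 26)
K(N) = 12 - 4*(-4 + N)² (K(N) = 12 - 4*(N - 4)² = 12 - 4*(-4 + N)²)
(a - 1279)*K(24) = (26 - 1279)*(12 - 4*(-4 + 24)²) = -1253*(12 - 4*20²) = -1253*(12 - 4*400) = -1253*(12 - 1600) = -1253*(-1588) = 1989764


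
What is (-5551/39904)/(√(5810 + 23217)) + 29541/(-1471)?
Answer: -29541/1471 - 5551*√29027/1158293408 ≈ -20.083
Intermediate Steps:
(-5551/39904)/(√(5810 + 23217)) + 29541/(-1471) = (-5551*1/39904)/(√29027) + 29541*(-1/1471) = -5551*√29027/1158293408 - 29541/1471 = -29541/1471 - 5551*√29027/1158293408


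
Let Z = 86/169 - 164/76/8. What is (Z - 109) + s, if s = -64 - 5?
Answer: -4566321/25688 ≈ -177.76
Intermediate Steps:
s = -69
Z = 6143/25688 (Z = 86*(1/169) - 164*1/76*(⅛) = 86/169 - 41/19*⅛ = 86/169 - 41/152 = 6143/25688 ≈ 0.23914)
(Z - 109) + s = (6143/25688 - 109) - 69 = -2793849/25688 - 69 = -4566321/25688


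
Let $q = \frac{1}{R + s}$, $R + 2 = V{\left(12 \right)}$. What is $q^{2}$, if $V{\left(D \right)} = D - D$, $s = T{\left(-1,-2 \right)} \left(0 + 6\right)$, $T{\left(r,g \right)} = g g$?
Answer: $\frac{1}{484} \approx 0.0020661$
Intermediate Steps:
$T{\left(r,g \right)} = g^{2}$
$s = 24$ ($s = \left(-2\right)^{2} \left(0 + 6\right) = 4 \cdot 6 = 24$)
$V{\left(D \right)} = 0$
$R = -2$ ($R = -2 + 0 = -2$)
$q = \frac{1}{22}$ ($q = \frac{1}{-2 + 24} = \frac{1}{22} \approx 0.045455$)
$q^{2} = \left(\frac{1}{22}\right)^{2} = \frac{1}{484}$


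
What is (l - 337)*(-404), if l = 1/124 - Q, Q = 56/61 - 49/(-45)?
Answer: 11654231531/85095 ≈ 1.3696e+5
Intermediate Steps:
Q = 5509/2745 (Q = 56*(1/61) - 49*(-1/45) = 56/61 + 49/45 = 5509/2745 ≈ 2.0069)
l = -680371/340380 (l = 1/124 - 1*5509/2745 = 1/124 - 5509/2745 = -680371/340380 ≈ -1.9989)
(l - 337)*(-404) = (-680371/340380 - 337)*(-404) = -115388431/340380*(-404) = 11654231531/85095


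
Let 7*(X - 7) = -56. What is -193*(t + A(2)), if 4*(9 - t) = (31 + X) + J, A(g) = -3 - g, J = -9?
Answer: 965/4 ≈ 241.25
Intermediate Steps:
X = -1 (X = 7 + (1/7)*(-56) = 7 - 8 = -1)
t = 15/4 (t = 9 - ((31 - 1) - 9)/4 = 9 - (30 - 9)/4 = 9 - 1/4*21 = 9 - 21/4 = 15/4 ≈ 3.7500)
-193*(t + A(2)) = -193*(15/4 + (-3 - 1*2)) = -193*(15/4 + (-3 - 2)) = -193*(15/4 - 5) = -193*(-5/4) = 965/4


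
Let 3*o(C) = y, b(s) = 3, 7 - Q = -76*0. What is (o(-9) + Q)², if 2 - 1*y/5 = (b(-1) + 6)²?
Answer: 139876/9 ≈ 15542.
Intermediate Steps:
Q = 7 (Q = 7 - (-76)*0 = 7 - 1*0 = 7 + 0 = 7)
y = -395 (y = 10 - 5*(3 + 6)² = 10 - 5*9² = 10 - 5*81 = 10 - 405 = -395)
o(C) = -395/3 (o(C) = (⅓)*(-395) = -395/3)
(o(-9) + Q)² = (-395/3 + 7)² = (-374/3)² = 139876/9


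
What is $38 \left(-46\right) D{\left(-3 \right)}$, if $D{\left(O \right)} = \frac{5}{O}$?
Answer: $\frac{8740}{3} \approx 2913.3$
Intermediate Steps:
$38 \left(-46\right) D{\left(-3 \right)} = 38 \left(-46\right) \frac{5}{-3} = - 1748 \cdot 5 \left(- \frac{1}{3}\right) = \left(-1748\right) \left(- \frac{5}{3}\right) = \frac{8740}{3}$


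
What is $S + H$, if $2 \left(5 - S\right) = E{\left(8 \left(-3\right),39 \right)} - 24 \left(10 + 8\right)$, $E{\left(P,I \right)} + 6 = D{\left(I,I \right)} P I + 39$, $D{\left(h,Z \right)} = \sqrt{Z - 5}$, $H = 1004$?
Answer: $\frac{2417}{2} + 468 \sqrt{34} \approx 3937.4$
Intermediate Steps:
$D{\left(h,Z \right)} = \sqrt{-5 + Z}$
$E{\left(P,I \right)} = 33 + I P \sqrt{-5 + I}$ ($E{\left(P,I \right)} = -6 + \left(\sqrt{-5 + I} P I + 39\right) = -6 + \left(P \sqrt{-5 + I} I + 39\right) = -6 + \left(I P \sqrt{-5 + I} + 39\right) = -6 + \left(39 + I P \sqrt{-5 + I}\right) = 33 + I P \sqrt{-5 + I}$)
$S = \frac{409}{2} + 468 \sqrt{34}$ ($S = 5 - \frac{\left(33 + 39 \cdot 8 \left(-3\right) \sqrt{-5 + 39}\right) - 24 \left(10 + 8\right)}{2} = 5 - \frac{\left(33 + 39 \left(-24\right) \sqrt{34}\right) - 432}{2} = 5 - \frac{\left(33 - 936 \sqrt{34}\right) - 432}{2} = 5 - \frac{-399 - 936 \sqrt{34}}{2} = 5 + \left(\frac{399}{2} + 468 \sqrt{34}\right) = \frac{409}{2} + 468 \sqrt{34} \approx 2933.4$)
$S + H = \left(\frac{409}{2} + 468 \sqrt{34}\right) + 1004 = \frac{2417}{2} + 468 \sqrt{34}$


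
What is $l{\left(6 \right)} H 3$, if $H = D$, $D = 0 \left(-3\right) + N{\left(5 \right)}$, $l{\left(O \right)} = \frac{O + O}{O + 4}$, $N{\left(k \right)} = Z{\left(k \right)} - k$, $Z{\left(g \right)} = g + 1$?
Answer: $\frac{18}{5} \approx 3.6$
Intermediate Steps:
$Z{\left(g \right)} = 1 + g$
$N{\left(k \right)} = 1$ ($N{\left(k \right)} = \left(1 + k\right) - k = 1$)
$l{\left(O \right)} = \frac{2 O}{4 + O}$
$D = 1$ ($D = 0 \left(-3\right) + 1 = 0 + 1 = 1$)
$H = 1$
$l{\left(6 \right)} H 3 = 2 \cdot 6 \frac{1}{4 + 6} \cdot 1 \cdot 3 = 2 \cdot 6 \cdot \frac{1}{10} \cdot 1 \cdot 3 = \frac{6}{5} \cdot 1 \cdot 3 = \frac{6}{5} \cdot 3 = \frac{18}{5}$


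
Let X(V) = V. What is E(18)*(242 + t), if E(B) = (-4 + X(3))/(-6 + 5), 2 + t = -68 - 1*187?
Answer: -15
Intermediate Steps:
t = -257 (t = -2 + (-68 - 1*187) = -2 + (-68 - 187) = -2 - 255 = -257)
E(B) = 1 (E(B) = (-4 + 3)/(-6 + 5) = -1/(-1) = -1*(-1) = 1)
E(18)*(242 + t) = 1*(242 - 257) = 1*(-15) = -15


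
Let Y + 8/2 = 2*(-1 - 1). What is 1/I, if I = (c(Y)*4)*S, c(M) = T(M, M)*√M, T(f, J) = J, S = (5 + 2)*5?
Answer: I*√2/4480 ≈ 0.00031567*I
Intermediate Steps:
S = 35 (S = 7*5 = 35)
Y = -8 (Y = -4 + 2*(-1 - 1) = -4 + 2*(-2) = -4 - 4 = -8)
c(M) = M^(3/2) (c(M) = M*√M = M^(3/2))
I = -2240*I*√2 (I = ((-8)^(3/2)*4)*35 = (-16*I*√2*4)*35 = -64*I*√2*35 = -2240*I*√2 ≈ -3167.8*I)
1/I = 1/(-2240*I*√2) = I*√2/4480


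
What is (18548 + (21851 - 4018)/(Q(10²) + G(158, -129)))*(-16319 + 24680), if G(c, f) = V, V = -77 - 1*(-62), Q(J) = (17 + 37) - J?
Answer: 9310767795/61 ≈ 1.5264e+8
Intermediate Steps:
Q(J) = 54 - J
V = -15 (V = -77 + 62 = -15)
G(c, f) = -15
(18548 + (21851 - 4018)/(Q(10²) + G(158, -129)))*(-16319 + 24680) = (18548 + (21851 - 4018)/((54 - 1*10²) - 15))*(-16319 + 24680) = (18548 + 17833/((54 - 1*100) - 15))*8361 = (18548 + 17833/((54 - 100) - 15))*8361 = (18548 + 17833/(-46 - 15))*8361 = (18548 + 17833/(-61))*8361 = (18548 + 17833*(-1/61))*8361 = (18548 - 17833/61)*8361 = (1113595/61)*8361 = 9310767795/61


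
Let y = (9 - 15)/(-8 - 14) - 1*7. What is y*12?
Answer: -888/11 ≈ -80.727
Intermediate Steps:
y = -74/11 (y = -6/(-22) - 7 = -6*(-1/22) - 7 = 3/11 - 7 = -74/11 ≈ -6.7273)
y*12 = -74/11*12 = -888/11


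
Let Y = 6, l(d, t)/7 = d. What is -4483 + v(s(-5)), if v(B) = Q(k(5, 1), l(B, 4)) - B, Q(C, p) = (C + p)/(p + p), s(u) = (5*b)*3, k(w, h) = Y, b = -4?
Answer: -619151/140 ≈ -4422.5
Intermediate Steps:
l(d, t) = 7*d
k(w, h) = 6
s(u) = -60 (s(u) = (5*(-4))*3 = -20*3 = -60)
Q(C, p) = (C + p)/(2*p) (Q(C, p) = (C + p)/((2*p)) = (C + p)*(1/(2*p)) = (C + p)/(2*p))
v(B) = -B + (6 + 7*B)/(14*B) (v(B) = (6 + 7*B)/(2*((7*B))) - B = (1/(7*B))*(6 + 7*B)/2 - B = (6 + 7*B)/(14*B) - B = -B + (6 + 7*B)/(14*B))
-4483 + v(s(-5)) = -4483 + (½ - 1*(-60) + (3/7)/(-60)) = -4483 + (½ + 60 + (3/7)*(-1/60)) = -4483 + (½ + 60 - 1/140) = -4483 + 8469/140 = -619151/140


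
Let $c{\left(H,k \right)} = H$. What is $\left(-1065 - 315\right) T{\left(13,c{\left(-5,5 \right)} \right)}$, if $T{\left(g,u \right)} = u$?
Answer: $6900$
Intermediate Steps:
$\left(-1065 - 315\right) T{\left(13,c{\left(-5,5 \right)} \right)} = \left(-1065 - 315\right) \left(-5\right) = \left(-1380\right) \left(-5\right) = 6900$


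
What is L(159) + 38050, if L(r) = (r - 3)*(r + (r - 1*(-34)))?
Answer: 92962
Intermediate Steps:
L(r) = (-3 + r)*(34 + 2*r) (L(r) = (-3 + r)*(r + (r + 34)) = (-3 + r)*(r + (34 + r)) = (-3 + r)*(34 + 2*r))
L(159) + 38050 = (-102 + 2*159**2 + 28*159) + 38050 = (-102 + 2*25281 + 4452) + 38050 = (-102 + 50562 + 4452) + 38050 = 54912 + 38050 = 92962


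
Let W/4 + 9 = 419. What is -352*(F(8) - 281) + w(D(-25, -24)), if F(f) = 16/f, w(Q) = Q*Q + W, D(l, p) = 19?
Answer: 100209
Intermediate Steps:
W = 1640 (W = -36 + 4*419 = -36 + 1676 = 1640)
w(Q) = 1640 + Q² (w(Q) = Q*Q + 1640 = Q² + 1640 = 1640 + Q²)
-352*(F(8) - 281) + w(D(-25, -24)) = -352*(16/8 - 281) + (1640 + 19²) = -352*(16*(⅛) - 281) + (1640 + 361) = -352*(2 - 281) + 2001 = -352*(-279) + 2001 = 98208 + 2001 = 100209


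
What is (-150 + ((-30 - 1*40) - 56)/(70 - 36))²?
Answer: 6827769/289 ≈ 23626.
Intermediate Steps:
(-150 + ((-30 - 1*40) - 56)/(70 - 36))² = (-150 + ((-30 - 40) - 56)/34)² = (-150 + (-70 - 56)*(1/34))² = (-150 - 126*1/34)² = (-150 - 63/17)² = (-2613/17)² = 6827769/289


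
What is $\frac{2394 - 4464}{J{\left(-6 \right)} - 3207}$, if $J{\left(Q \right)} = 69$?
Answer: $\frac{345}{523} \approx 0.65966$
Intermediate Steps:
$\frac{2394 - 4464}{J{\left(-6 \right)} - 3207} = \frac{2394 - 4464}{69 - 3207} = - \frac{2070}{-3138} = \left(-2070\right) \left(- \frac{1}{3138}\right) = \frac{345}{523}$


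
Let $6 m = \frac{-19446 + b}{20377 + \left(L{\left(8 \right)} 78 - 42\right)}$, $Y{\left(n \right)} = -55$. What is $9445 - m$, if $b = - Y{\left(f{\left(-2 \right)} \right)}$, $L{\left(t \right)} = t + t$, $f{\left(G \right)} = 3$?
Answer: $\frac{1223128001}{129498} \approx 9445.2$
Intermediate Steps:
$L{\left(t \right)} = 2 t$
$b = 55$ ($b = \left(-1\right) \left(-55\right) = 55$)
$m = - \frac{19391}{129498}$ ($m = \frac{\left(-19446 + 55\right) \frac{1}{20377 - \left(42 - 2 \cdot 8 \cdot 78\right)}}{6} = \frac{\left(-19391\right) \frac{1}{20377 + \left(16 \cdot 78 - 42\right)}}{6} = \frac{\left(-19391\right) \frac{1}{20377 + \left(1248 - 42\right)}}{6} = \frac{\left(-19391\right) \frac{1}{20377 + 1206}}{6} = \frac{\left(-19391\right) \frac{1}{21583}}{6} = \frac{1}{6} \left(- \frac{19391}{21583}\right) = - \frac{19391}{129498} \approx -0.14974$)
$9445 - m = 9445 - - \frac{19391}{129498} = 9445 + \frac{19391}{129498} = \frac{1223128001}{129498}$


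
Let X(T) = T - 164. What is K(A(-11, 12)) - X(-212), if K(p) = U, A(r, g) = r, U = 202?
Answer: 578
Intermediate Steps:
X(T) = -164 + T
K(p) = 202
K(A(-11, 12)) - X(-212) = 202 - (-164 - 212) = 202 - 1*(-376) = 202 + 376 = 578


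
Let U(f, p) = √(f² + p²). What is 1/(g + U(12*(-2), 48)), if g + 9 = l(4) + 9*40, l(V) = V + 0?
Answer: 71/24629 - 24*√5/123145 ≈ 0.0024470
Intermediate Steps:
l(V) = V
g = 355 (g = -9 + (4 + 9*40) = -9 + (4 + 360) = -9 + 364 = 355)
1/(g + U(12*(-2), 48)) = 1/(355 + √((12*(-2))² + 48²)) = 1/(355 + √((-24)² + 2304)) = 1/(355 + √(576 + 2304)) = 1/(355 + √2880) = 1/(355 + 24*√5)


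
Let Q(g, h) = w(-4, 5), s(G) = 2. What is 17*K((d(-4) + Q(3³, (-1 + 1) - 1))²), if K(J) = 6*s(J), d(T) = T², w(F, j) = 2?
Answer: 204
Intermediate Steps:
Q(g, h) = 2
K(J) = 12 (K(J) = 6*2 = 12)
17*K((d(-4) + Q(3³, (-1 + 1) - 1))²) = 17*12 = 204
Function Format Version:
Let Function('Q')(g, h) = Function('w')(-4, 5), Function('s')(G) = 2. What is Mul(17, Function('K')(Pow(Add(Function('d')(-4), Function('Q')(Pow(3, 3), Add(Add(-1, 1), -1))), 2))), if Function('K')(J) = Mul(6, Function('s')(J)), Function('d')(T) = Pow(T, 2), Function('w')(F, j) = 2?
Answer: 204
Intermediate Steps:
Function('Q')(g, h) = 2
Function('K')(J) = 12 (Function('K')(J) = Mul(6, 2) = 12)
Mul(17, Function('K')(Pow(Add(Function('d')(-4), Function('Q')(Pow(3, 3), Add(Add(-1, 1), -1))), 2))) = Mul(17, 12) = 204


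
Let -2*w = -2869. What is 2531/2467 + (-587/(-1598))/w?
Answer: 5803337890/5655180577 ≈ 1.0262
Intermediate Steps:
w = 2869/2 (w = -½*(-2869) = 2869/2 ≈ 1434.5)
2531/2467 + (-587/(-1598))/w = 2531/2467 + (-587/(-1598))/(2869/2) = 2531*(1/2467) - 587*(-1/1598)*(2/2869) = 2531/2467 + (587/1598)*(2/2869) = 2531/2467 + 587/2292331 = 5803337890/5655180577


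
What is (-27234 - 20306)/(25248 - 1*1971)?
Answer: -47540/23277 ≈ -2.0424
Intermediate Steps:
(-27234 - 20306)/(25248 - 1*1971) = -47540/(25248 - 1971) = -47540/23277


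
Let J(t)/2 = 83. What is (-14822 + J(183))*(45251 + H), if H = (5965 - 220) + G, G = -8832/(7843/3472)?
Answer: -7591045888/11 ≈ -6.9010e+8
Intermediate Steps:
G = -43008/11 (G = -8832/(7843*(1/3472)) = -8832/253/112 = -8832*112/253 = -43008/11 ≈ -3909.8)
J(t) = 166 (J(t) = 2*83 = 166)
H = 20187/11 (H = (5965 - 220) - 43008/11 = 5745 - 43008/11 = 20187/11 ≈ 1835.2)
(-14822 + J(183))*(45251 + H) = (-14822 + 166)*(45251 + 20187/11) = -14656*517948/11 = -7591045888/11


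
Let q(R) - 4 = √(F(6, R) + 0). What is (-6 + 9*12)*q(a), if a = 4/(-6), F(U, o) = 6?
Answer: 408 + 102*√6 ≈ 657.85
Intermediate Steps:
a = -⅔ (a = 4*(-⅙) = -⅔ ≈ -0.66667)
q(R) = 4 + √6 (q(R) = 4 + √(6 + 0) = 4 + √6)
(-6 + 9*12)*q(a) = (-6 + 9*12)*(4 + √6) = (-6 + 108)*(4 + √6) = 102*(4 + √6) = 408 + 102*√6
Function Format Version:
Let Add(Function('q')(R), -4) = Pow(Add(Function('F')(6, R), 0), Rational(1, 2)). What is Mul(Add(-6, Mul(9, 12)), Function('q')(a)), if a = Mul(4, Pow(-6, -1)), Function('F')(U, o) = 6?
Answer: Add(408, Mul(102, Pow(6, Rational(1, 2)))) ≈ 657.85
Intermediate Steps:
a = Rational(-2, 3) (a = Mul(4, Rational(-1, 6)) = Rational(-2, 3) ≈ -0.66667)
Function('q')(R) = Add(4, Pow(6, Rational(1, 2))) (Function('q')(R) = Add(4, Pow(Add(6, 0), Rational(1, 2))) = Add(4, Pow(6, Rational(1, 2))))
Mul(Add(-6, Mul(9, 12)), Function('q')(a)) = Mul(Add(-6, Mul(9, 12)), Add(4, Pow(6, Rational(1, 2)))) = Mul(Add(-6, 108), Add(4, Pow(6, Rational(1, 2)))) = Mul(102, Add(4, Pow(6, Rational(1, 2)))) = Add(408, Mul(102, Pow(6, Rational(1, 2))))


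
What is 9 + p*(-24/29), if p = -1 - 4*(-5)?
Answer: -195/29 ≈ -6.7241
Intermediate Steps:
p = 19 (p = -1 + 20 = 19)
9 + p*(-24/29) = 9 + 19*(-24/29) = 9 - 456/29 = -195/29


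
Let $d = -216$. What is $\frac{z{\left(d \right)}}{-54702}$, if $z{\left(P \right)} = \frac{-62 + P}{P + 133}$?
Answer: $- \frac{139}{2270133} \approx -6.123 \cdot 10^{-5}$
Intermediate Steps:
$z{\left(P \right)} = \frac{-62 + P}{133 + P}$
$\frac{z{\left(d \right)}}{-54702} = \frac{\frac{1}{133 - 216} \left(-62 - 216\right)}{-54702} = \frac{1}{-83} \left(-278\right) \left(- \frac{1}{54702}\right) = \left(- \frac{1}{83}\right) \left(-278\right) \left(- \frac{1}{54702}\right) = \frac{278}{83} \left(- \frac{1}{54702}\right) = - \frac{139}{2270133}$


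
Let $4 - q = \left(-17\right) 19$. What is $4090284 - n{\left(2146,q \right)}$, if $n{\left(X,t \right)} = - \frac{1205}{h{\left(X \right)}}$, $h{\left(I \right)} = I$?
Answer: $\frac{8777750669}{2146} \approx 4.0903 \cdot 10^{6}$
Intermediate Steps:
$q = 327$ ($q = 4 - \left(-17\right) 19 = 4 - -323 = 4 + 323 = 327$)
$n{\left(X,t \right)} = - \frac{1205}{X}$
$4090284 - n{\left(2146,q \right)} = 4090284 - - \frac{1205}{2146} = 4090284 + \frac{1205}{2146} = \frac{8777750669}{2146}$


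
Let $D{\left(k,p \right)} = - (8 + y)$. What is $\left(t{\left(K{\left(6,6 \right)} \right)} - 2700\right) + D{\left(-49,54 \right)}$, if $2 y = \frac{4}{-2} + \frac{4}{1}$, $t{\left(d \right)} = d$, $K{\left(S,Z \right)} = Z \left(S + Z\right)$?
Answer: $-2637$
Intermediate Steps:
$y = 1$ ($y = \frac{\frac{4}{-2} + \frac{4}{1}}{2} = \frac{4 \left(- \frac{1}{2}\right) + 4 \cdot 1}{2} = \frac{-2 + 4}{2} = \frac{1}{2} \cdot 2 = 1$)
$D{\left(k,p \right)} = -9$ ($D{\left(k,p \right)} = - (8 + 1) = \left(-1\right) 9 = -9$)
$\left(t{\left(K{\left(6,6 \right)} \right)} - 2700\right) + D{\left(-49,54 \right)} = \left(6 \left(6 + 6\right) - 2700\right) - 9 = \left(6 \cdot 12 - 2700\right) - 9 = \left(72 - 2700\right) - 9 = -2628 - 9 = -2637$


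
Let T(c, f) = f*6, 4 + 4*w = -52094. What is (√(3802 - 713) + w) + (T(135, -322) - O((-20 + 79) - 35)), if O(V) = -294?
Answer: -29325/2 + √3089 ≈ -14607.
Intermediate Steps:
w = -26049/2 (w = -1 + (¼)*(-52094) = -1 - 26047/2 = -26049/2 ≈ -13025.)
T(c, f) = 6*f
(√(3802 - 713) + w) + (T(135, -322) - O((-20 + 79) - 35)) = (√(3802 - 713) - 26049/2) + (6*(-322) - 1*(-294)) = (√3089 - 26049/2) + (-1932 + 294) = (-26049/2 + √3089) - 1638 = -29325/2 + √3089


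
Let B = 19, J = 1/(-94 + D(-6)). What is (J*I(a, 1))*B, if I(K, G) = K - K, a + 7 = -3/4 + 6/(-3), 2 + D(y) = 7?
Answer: 0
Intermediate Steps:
D(y) = 5 (D(y) = -2 + 7 = 5)
a = -39/4 (a = -7 + (-3/4 + 6/(-3)) = -7 + (-3*¼ + 6*(-⅓)) = -7 + (-¾ - 2) = -7 - 11/4 = -39/4 ≈ -9.7500)
I(K, G) = 0
J = -1/89 (J = 1/(-94 + 5) = 1/(-89) = -1/89 ≈ -0.011236)
(J*I(a, 1))*B = -1/89*0*19 = 0*19 = 0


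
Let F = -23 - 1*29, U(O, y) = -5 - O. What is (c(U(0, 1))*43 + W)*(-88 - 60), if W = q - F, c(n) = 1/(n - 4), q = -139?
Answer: 122248/9 ≈ 13583.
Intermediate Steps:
F = -52 (F = -23 - 29 = -52)
c(n) = 1/(-4 + n)
W = -87 (W = -139 - 1*(-52) = -139 + 52 = -87)
(c(U(0, 1))*43 + W)*(-88 - 60) = (43/(-4 + (-5 - 1*0)) - 87)*(-88 - 60) = (43/(-4 + (-5 + 0)) - 87)*(-148) = (43/(-4 - 5) - 87)*(-148) = (43/(-9) - 87)*(-148) = (-⅑*43 - 87)*(-148) = (-43/9 - 87)*(-148) = -826/9*(-148) = 122248/9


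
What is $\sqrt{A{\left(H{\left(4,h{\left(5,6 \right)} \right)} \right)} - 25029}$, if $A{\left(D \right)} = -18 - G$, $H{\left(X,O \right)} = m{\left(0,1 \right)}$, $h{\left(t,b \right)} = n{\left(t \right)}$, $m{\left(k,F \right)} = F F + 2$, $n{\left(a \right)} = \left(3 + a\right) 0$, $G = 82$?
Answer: $i \sqrt{25129} \approx 158.52 i$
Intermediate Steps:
$n{\left(a \right)} = 0$
$m{\left(k,F \right)} = 2 + F^{2}$ ($m{\left(k,F \right)} = F^{2} + 2 = 2 + F^{2}$)
$h{\left(t,b \right)} = 0$
$H{\left(X,O \right)} = 3$ ($H{\left(X,O \right)} = 2 + 1^{2} = 2 + 1 = 3$)
$A{\left(D \right)} = -100$ ($A{\left(D \right)} = -18 - 82 = -100$)
$\sqrt{A{\left(H{\left(4,h{\left(5,6 \right)} \right)} \right)} - 25029} = \sqrt{-100 - 25029} = \sqrt{-25129} = i \sqrt{25129}$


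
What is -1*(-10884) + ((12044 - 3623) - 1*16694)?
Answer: 2611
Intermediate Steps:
-1*(-10884) + ((12044 - 3623) - 1*16694) = 10884 + (8421 - 16694) = 10884 - 8273 = 2611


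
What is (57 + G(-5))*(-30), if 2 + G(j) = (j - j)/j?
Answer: -1650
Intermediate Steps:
G(j) = -2 (G(j) = -2 + (j - j)/j = -2 + 0/j = -2 + 0 = -2)
(57 + G(-5))*(-30) = (57 - 2)*(-30) = 55*(-30) = -1650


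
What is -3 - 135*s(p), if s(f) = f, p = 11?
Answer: -1488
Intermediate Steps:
-3 - 135*s(p) = -3 - 135*11 = -3 - 1485 = -1488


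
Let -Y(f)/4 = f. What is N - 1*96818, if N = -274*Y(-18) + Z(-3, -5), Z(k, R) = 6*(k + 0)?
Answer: -116564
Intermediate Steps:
Z(k, R) = 6*k
Y(f) = -4*f
N = -19746 (N = -(-1096)*(-18) + 6*(-3) = -274*72 - 18 = -19728 - 18 = -19746)
N - 1*96818 = -19746 - 1*96818 = -19746 - 96818 = -116564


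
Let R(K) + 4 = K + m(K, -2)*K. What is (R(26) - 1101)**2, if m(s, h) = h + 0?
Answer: 1279161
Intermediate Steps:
m(s, h) = h
R(K) = -4 - K (R(K) = -4 + (K - 2*K) = -4 - K)
(R(26) - 1101)**2 = ((-4 - 1*26) - 1101)**2 = ((-4 - 26) - 1101)**2 = (-30 - 1101)**2 = (-1131)**2 = 1279161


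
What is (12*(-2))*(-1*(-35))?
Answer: -840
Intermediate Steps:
(12*(-2))*(-1*(-35)) = -24*35 = -840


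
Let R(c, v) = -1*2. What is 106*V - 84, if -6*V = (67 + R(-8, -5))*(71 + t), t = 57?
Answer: -441212/3 ≈ -1.4707e+5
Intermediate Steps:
R(c, v) = -2
V = -4160/3 (V = -(67 - 2)*(71 + 57)/6 = -65*128/6 = -⅙*8320 = -4160/3 ≈ -1386.7)
106*V - 84 = 106*(-4160/3) - 84 = -440960/3 - 84 = -441212/3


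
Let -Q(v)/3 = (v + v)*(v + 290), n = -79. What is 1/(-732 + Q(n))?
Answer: 1/99282 ≈ 1.0072e-5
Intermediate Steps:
Q(v) = -6*v*(290 + v) (Q(v) = -3*(v + v)*(v + 290) = -3*2*v*(290 + v) = -6*v*(290 + v))
1/(-732 + Q(n)) = 1/(-732 - 6*(-79)*(290 - 79)) = 1/(-732 - 6*(-79)*211) = 1/(-732 + 100014) = 1/99282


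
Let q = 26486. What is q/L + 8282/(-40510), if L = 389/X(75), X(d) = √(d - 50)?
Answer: 2680758801/7879195 ≈ 340.23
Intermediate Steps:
X(d) = √(-50 + d)
L = 389/5 (L = 389/(√(-50 + 75)) = 389/(√25) = 389/5 ≈ 77.800)
q/L + 8282/(-40510) = 26486/(389/5) + 8282/(-40510) = 26486*(5/389) + 8282*(-1/40510) = 132430/389 - 4141/20255 = 2680758801/7879195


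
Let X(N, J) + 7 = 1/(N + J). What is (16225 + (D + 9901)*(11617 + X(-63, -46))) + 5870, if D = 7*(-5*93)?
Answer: 8412848249/109 ≈ 7.7182e+7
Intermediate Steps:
D = -3255 (D = 7*(-465) = -3255)
X(N, J) = -7 + 1/(J + N) (X(N, J) = -7 + 1/(N + J) = -7 + 1/(J + N))
(16225 + (D + 9901)*(11617 + X(-63, -46))) + 5870 = (16225 + (-3255 + 9901)*(11617 + (1 - 7*(-46) - 7*(-63))/(-46 - 63))) + 5870 = (16225 + 6646*(11617 + (1 + 322 + 441)/(-109))) + 5870 = (16225 + 6646*(11617 - 1/109*764)) + 5870 = (16225 + 6646*(11617 - 764/109)) + 5870 = (16225 + 6646*(1265489/109)) + 5870 = (16225 + 8410439894/109) + 5870 = 8412208419/109 + 5870 = 8412848249/109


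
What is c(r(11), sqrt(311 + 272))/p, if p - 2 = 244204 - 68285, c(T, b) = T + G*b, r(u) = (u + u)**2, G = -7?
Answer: 484/175921 - 7*sqrt(583)/175921 ≈ 0.0017905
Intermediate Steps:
r(u) = 4*u**2 (r(u) = (2*u)**2 = 4*u**2)
c(T, b) = T - 7*b
p = 175921 (p = 2 + (244204 - 68285) = 2 + 175919 = 175921)
c(r(11), sqrt(311 + 272))/p = (4*11**2 - 7*sqrt(311 + 272))/175921 = (4*121 - 7*sqrt(583))*(1/175921) = (484 - 7*sqrt(583))*(1/175921) = 484/175921 - 7*sqrt(583)/175921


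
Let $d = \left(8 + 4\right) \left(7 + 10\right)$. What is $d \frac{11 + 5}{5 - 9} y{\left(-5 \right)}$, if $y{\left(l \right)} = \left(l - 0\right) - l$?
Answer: $0$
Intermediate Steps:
$d = 204$ ($d = 12 \cdot 17 = 204$)
$y{\left(l \right)} = 0$ ($y{\left(l \right)} = \left(l + 0\right) - l = l - l = 0$)
$d \frac{11 + 5}{5 - 9} y{\left(-5 \right)} = 204 \frac{11 + 5}{5 - 9} \cdot 0 = 204 \frac{16}{-4} \cdot 0 = 204 \cdot 16 \left(- \frac{1}{4}\right) 0 = 204 \left(-4\right) 0 = \left(-816\right) 0 = 0$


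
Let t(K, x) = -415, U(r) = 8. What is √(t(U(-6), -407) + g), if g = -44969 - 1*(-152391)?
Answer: √107007 ≈ 327.12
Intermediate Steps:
g = 107422 (g = -44969 + 152391 = 107422)
√(t(U(-6), -407) + g) = √(-415 + 107422) = √107007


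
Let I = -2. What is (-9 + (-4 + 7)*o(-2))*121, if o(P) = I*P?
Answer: 363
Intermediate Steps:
o(P) = -2*P
(-9 + (-4 + 7)*o(-2))*121 = (-9 + (-4 + 7)*(-2*(-2)))*121 = (-9 + 3*4)*121 = (-9 + 12)*121 = 3*121 = 363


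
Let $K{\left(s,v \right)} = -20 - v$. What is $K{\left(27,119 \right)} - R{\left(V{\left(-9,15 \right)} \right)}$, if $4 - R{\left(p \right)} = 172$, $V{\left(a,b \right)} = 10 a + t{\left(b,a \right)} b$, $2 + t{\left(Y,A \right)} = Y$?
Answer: $29$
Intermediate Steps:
$t{\left(Y,A \right)} = -2 + Y$
$V{\left(a,b \right)} = 10 a + b \left(-2 + b\right)$ ($V{\left(a,b \right)} = 10 a + \left(-2 + b\right) b = 10 a + b \left(-2 + b\right)$)
$R{\left(p \right)} = -168$ ($R{\left(p \right)} = 4 - 172 = -168$)
$K{\left(27,119 \right)} - R{\left(V{\left(-9,15 \right)} \right)} = \left(-20 - 119\right) - -168 = \left(-20 - 119\right) + 168 = -139 + 168 = 29$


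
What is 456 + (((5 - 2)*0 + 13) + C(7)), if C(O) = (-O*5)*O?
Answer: 224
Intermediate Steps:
C(O) = -5*O² (C(O) = (-5*O)*O = -5*O²)
456 + (((5 - 2)*0 + 13) + C(7)) = 456 + (((5 - 2)*0 + 13) - 5*7²) = 456 + ((3*0 + 13) - 5*49) = 456 + ((0 + 13) - 245) = 456 + (13 - 245) = 456 - 232 = 224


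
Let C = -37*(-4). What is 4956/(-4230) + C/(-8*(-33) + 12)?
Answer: -10303/16215 ≈ -0.63540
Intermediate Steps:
C = 148
4956/(-4230) + C/(-8*(-33) + 12) = 4956/(-4230) + 148/(-8*(-33) + 12) = 4956*(-1/4230) + 148/(264 + 12) = -826/705 + 148/276 = -826/705 + 148*(1/276) = -826/705 + 37/69 = -10303/16215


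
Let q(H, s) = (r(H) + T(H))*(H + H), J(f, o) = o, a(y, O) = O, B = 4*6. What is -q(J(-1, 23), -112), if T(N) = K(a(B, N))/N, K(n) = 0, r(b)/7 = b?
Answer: -7406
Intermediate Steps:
B = 24
r(b) = 7*b
T(N) = 0 (T(N) = 0/N = 0)
q(H, s) = 14*H² (q(H, s) = (7*H + 0)*(H + H) = (7*H)*(2*H) = 14*H²)
-q(J(-1, 23), -112) = -14*23² = -14*529 = -1*7406 = -7406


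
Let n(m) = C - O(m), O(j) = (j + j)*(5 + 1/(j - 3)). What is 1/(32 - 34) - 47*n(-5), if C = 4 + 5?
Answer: -10859/4 ≈ -2714.8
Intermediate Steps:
O(j) = 2*j*(5 + 1/(-3 + j)) (O(j) = (2*j)*(5 + 1/(-3 + j)) = 2*j*(5 + 1/(-3 + j)))
C = 9
n(m) = 9 - 2*m*(-14 + 5*m)/(-3 + m)
1/(32 - 34) - 47*n(-5) = 1/(32 - 34) - 47*(-27 - 10*(-5)**2 + 37*(-5))/(-3 - 5) = 1/(-2) - 47*(-27 - 10*25 - 185)/(-8) = -1/2 - (-47)*(-27 - 250 - 185)/8 = -1/2 - (-47)*(-462)/8 = -1/2 - 47*231/4 = -1/2 - 10857/4 = -10859/4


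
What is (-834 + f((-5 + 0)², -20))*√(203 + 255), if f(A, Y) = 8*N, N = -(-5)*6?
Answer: -594*√458 ≈ -12712.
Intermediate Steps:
N = 30 (N = -5*(-6) = 30)
f(A, Y) = 240 (f(A, Y) = 8*30 = 240)
(-834 + f((-5 + 0)², -20))*√(203 + 255) = (-834 + 240)*√(203 + 255) = -594*√458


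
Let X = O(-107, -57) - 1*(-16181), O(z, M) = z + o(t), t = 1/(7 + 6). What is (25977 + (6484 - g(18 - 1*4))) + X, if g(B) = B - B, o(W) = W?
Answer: 630956/13 ≈ 48535.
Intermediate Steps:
t = 1/13 ≈ 0.076923
g(B) = 0
O(z, M) = 1/13 + z (O(z, M) = z + 1/13 = 1/13 + z)
X = 208963/13 (X = (1/13 - 107) - 1*(-16181) = -1390/13 + 16181 = 208963/13 ≈ 16074.)
(25977 + (6484 - g(18 - 1*4))) + X = (25977 + (6484 - 1*0)) + 208963/13 = (25977 + (6484 + 0)) + 208963/13 = (25977 + 6484) + 208963/13 = 32461 + 208963/13 = 630956/13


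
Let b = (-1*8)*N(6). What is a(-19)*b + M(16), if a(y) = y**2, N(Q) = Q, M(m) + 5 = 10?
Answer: -17323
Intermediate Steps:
M(m) = 5 (M(m) = -5 + 10 = 5)
b = -48 (b = -1*8*6 = -8*6 = -48)
a(-19)*b + M(16) = (-19)**2*(-48) + 5 = 361*(-48) + 5 = -17328 + 5 = -17323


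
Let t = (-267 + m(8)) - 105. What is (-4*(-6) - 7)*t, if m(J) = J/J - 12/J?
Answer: -12665/2 ≈ -6332.5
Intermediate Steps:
m(J) = 1 - 12/J
t = -745/2 (t = (-267 + (-12 + 8)/8) - 105 = (-267 + (1/8)*(-4)) - 105 = (-267 - 1/2) - 105 = -535/2 - 105 = -745/2 ≈ -372.50)
(-4*(-6) - 7)*t = (-4*(-6) - 7)*(-745/2) = (24 - 7)*(-745/2) = 17*(-745/2) = -12665/2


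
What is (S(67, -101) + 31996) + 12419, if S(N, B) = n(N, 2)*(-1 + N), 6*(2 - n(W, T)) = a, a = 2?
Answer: 44525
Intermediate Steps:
n(W, T) = 5/3 (n(W, T) = 2 - ⅙*2 = 2 - ⅓ = 5/3)
S(N, B) = -5/3 + 5*N/3 (S(N, B) = 5*(-1 + N)/3 = -5/3 + 5*N/3)
(S(67, -101) + 31996) + 12419 = ((-5/3 + (5/3)*67) + 31996) + 12419 = ((-5/3 + 335/3) + 31996) + 12419 = (110 + 31996) + 12419 = 32106 + 12419 = 44525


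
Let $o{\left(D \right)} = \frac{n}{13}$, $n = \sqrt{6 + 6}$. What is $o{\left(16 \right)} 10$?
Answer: $\frac{20 \sqrt{3}}{13} \approx 2.6647$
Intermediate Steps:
$n = 2 \sqrt{3}$ ($n = \sqrt{12} = 2 \sqrt{3} \approx 3.4641$)
$o{\left(D \right)} = \frac{2 \sqrt{3}}{13}$
$o{\left(16 \right)} 10 = \frac{2 \sqrt{3}}{13} \cdot 10 = \frac{20 \sqrt{3}}{13}$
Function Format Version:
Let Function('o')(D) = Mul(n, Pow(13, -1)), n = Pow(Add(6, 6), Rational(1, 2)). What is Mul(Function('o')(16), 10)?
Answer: Mul(Rational(20, 13), Pow(3, Rational(1, 2))) ≈ 2.6647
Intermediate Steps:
n = Mul(2, Pow(3, Rational(1, 2))) (n = Pow(12, Rational(1, 2)) = Mul(2, Pow(3, Rational(1, 2))) ≈ 3.4641)
Function('o')(D) = Mul(Rational(2, 13), Pow(3, Rational(1, 2))) (Function('o')(D) = Mul(Mul(2, Pow(3, Rational(1, 2))), Pow(13, -1)) = Mul(Mul(2, Pow(3, Rational(1, 2))), Rational(1, 13)) = Mul(Rational(2, 13), Pow(3, Rational(1, 2))))
Mul(Function('o')(16), 10) = Mul(Mul(Rational(2, 13), Pow(3, Rational(1, 2))), 10) = Mul(Rational(20, 13), Pow(3, Rational(1, 2)))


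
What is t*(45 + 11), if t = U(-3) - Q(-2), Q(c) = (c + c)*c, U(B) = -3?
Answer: -616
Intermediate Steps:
Q(c) = 2*c**2 (Q(c) = (2*c)*c = 2*c**2)
t = -11 (t = -3 - 2*(-2)**2 = -3 - 2*4 = -3 - 1*8 = -3 - 8 = -11)
t*(45 + 11) = -11*(45 + 11) = -11*56 = -616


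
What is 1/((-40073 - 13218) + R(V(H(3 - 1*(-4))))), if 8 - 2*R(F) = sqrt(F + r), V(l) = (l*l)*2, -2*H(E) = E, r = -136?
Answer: -426296/22716035175 + 2*I*sqrt(446)/22716035175 ≈ -1.8766e-5 + 1.8594e-9*I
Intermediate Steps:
H(E) = -E/2
V(l) = 2*l**2 (V(l) = l**2*2 = 2*l**2)
R(F) = 4 - sqrt(-136 + F)/2 (R(F) = 4 - sqrt(F - 136)/2 = 4 - sqrt(-136 + F)/2)
1/((-40073 - 13218) + R(V(H(3 - 1*(-4))))) = 1/((-40073 - 13218) + (4 - sqrt(-136 + 2*(-(3 - 1*(-4))/2)**2)/2)) = 1/(-53291 + (4 - sqrt(-136 + 2*(-(3 + 4)/2)**2)/2)) = 1/(-53291 + (4 - sqrt(-136 + 2*(-1/2*7)**2)/2)) = 1/(-53291 + (4 - sqrt(-136 + 2*(-7/2)**2)/2)) = 1/(-53291 + (4 - sqrt(-136 + 2*(49/4))/2)) = 1/(-53291 + (4 - sqrt(-136 + 49/2)/2)) = 1/(-53291 + (4 - I*sqrt(446)/4)) = 1/(-53287 - I*sqrt(446)/4)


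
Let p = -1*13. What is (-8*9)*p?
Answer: 936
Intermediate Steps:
p = -13
(-8*9)*p = -8*9*(-13) = -72*(-13) = 936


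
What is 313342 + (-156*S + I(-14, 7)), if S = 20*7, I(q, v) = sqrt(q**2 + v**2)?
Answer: 291502 + 7*sqrt(5) ≈ 2.9152e+5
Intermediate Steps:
S = 140
313342 + (-156*S + I(-14, 7)) = 313342 + (-156*140 + sqrt((-14)**2 + 7**2)) = 313342 + (-21840 + sqrt(196 + 49)) = 313342 + (-21840 + sqrt(245)) = 313342 + (-21840 + 7*sqrt(5)) = 291502 + 7*sqrt(5)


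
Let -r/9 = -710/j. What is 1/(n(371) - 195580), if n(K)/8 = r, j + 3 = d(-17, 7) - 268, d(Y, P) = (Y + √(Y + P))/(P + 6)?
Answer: -943571087/184720768534916 + 639*I*√10/461801921337290 ≈ -5.1081e-6 + 4.3757e-12*I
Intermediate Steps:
d(Y, P) = (Y + √(P + Y))/(6 + P)
j = -3540/13 + I*√10/13 (j = -3 + ((-17 + √(7 - 17))/(6 + 7) - 268) = -3 + ((-17 + √(-10))/13 - 268) = -3 + ((-17 + I*√10)/13 - 268) = -3 + ((-17/13 + I*√10/13) - 268) = -3 + (-3501/13 + I*√10/13) = -3540/13 + I*√10/13 ≈ -272.31 + 0.24325*I)
r = 6390/(-3540/13 + I*√10/13) (r = -(-6390)/(-3540/13 + I*√10/13) = 6390/(-3540/13 + I*√10/13) ≈ -23.466 - 0.020962*I)
n(K) = -18096480/96397 - 5112*I*√10/96397 (n(K) = 8*(-2262060/96397 - 639*I*√10/96397) = -18096480/96397 - 5112*I*√10/96397)
1/(n(371) - 195580) = 1/((-18096480/96397 - 5112*I*√10/96397) - 195580) = 1/(-18871421740/96397 - 5112*I*√10/96397)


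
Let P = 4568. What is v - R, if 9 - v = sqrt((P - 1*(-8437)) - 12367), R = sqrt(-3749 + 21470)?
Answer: 9 - sqrt(638) - 3*sqrt(1969) ≈ -149.38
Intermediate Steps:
R = 3*sqrt(1969) (R = sqrt(17721) = 3*sqrt(1969) ≈ 133.12)
v = 9 - sqrt(638) (v = 9 - sqrt((4568 - 1*(-8437)) - 12367) = 9 - sqrt((4568 + 8437) - 12367) = 9 - sqrt(13005 - 12367) = 9 - sqrt(638) ≈ -16.259)
v - R = (9 - sqrt(638)) - 3*sqrt(1969) = 9 - sqrt(638) - 3*sqrt(1969)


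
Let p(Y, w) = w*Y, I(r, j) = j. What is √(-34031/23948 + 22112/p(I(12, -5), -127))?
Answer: 3*√214557177890755/7603490 ≈ 5.7794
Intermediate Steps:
p(Y, w) = Y*w
√(-34031/23948 + 22112/p(I(12, -5), -127)) = √(-34031/23948 + 22112/((-5*(-127)))) = √(-34031*1/23948 + 22112/635) = √(-34031/23948 + 22112*(1/635)) = √(-34031/23948 + 22112/635) = √(507928491/15206980) = 3*√214557177890755/7603490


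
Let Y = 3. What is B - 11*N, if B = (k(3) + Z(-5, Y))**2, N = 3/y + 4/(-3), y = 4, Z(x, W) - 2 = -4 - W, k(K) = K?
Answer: 125/12 ≈ 10.417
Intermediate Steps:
Z(x, W) = -2 - W (Z(x, W) = 2 + (-4 - W) = -2 - W)
N = -7/12 (N = 3/4 + 4/(-3) = 3*(1/4) + 4*(-1/3) = 3/4 - 4/3 = -7/12 ≈ -0.58333)
B = 4 (B = (3 + (-2 - 1*3))**2 = (3 + (-2 - 3))**2 = (3 - 5)**2 = (-2)**2 = 4)
B - 11*N = 4 - 11*(-7/12) = 4 + 77/12 = 125/12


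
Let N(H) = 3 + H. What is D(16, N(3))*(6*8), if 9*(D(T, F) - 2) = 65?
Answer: 1328/3 ≈ 442.67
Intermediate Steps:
D(T, F) = 83/9 (D(T, F) = 2 + (⅑)*65 = 2 + 65/9 = 83/9)
D(16, N(3))*(6*8) = 83*(6*8)/9 = (83/9)*48 = 1328/3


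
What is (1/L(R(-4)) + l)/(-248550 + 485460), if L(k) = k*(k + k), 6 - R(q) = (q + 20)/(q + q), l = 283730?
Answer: 36317441/30324480 ≈ 1.1976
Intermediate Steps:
R(q) = 6 - (20 + q)/(2*q) (R(q) = 6 - (q + 20)/(q + q) = 6 - (20 + q)/(2*q))
L(k) = 2*k**2 (L(k) = k*(2*k) = 2*k**2)
(1/L(R(-4)) + l)/(-248550 + 485460) = (1/(2*(11/2 - 10/(-4))**2) + 283730)/(-248550 + 485460) = (1/(2*(11/2 - 10*(-1/4))**2) + 283730)/236910 = (1/(2*(11/2 + 5/2)**2) + 283730)*(1/236910) = (1/(2*8**2) + 283730)*(1/236910) = (1/(2*64) + 283730)*(1/236910) = (1/128 + 283730)*(1/236910) = (36317441/128)*(1/236910) = 36317441/30324480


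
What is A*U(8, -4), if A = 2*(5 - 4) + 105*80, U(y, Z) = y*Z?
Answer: -268864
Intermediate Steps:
U(y, Z) = Z*y
A = 8402 (A = 2*1 + 8400 = 2 + 8400 = 8402)
A*U(8, -4) = 8402*(-4*8) = 8402*(-32) = -268864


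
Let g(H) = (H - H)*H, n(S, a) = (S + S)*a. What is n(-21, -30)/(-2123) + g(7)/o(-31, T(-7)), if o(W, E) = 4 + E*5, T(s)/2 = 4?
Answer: -1260/2123 ≈ -0.59350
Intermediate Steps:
n(S, a) = 2*S*a (n(S, a) = (2*S)*a = 2*S*a)
T(s) = 8 (T(s) = 2*4 = 8)
o(W, E) = 4 + 5*E
g(H) = 0 (g(H) = 0*H = 0)
n(-21, -30)/(-2123) + g(7)/o(-31, T(-7)) = (2*(-21)*(-30))/(-2123) + 0/(4 + 5*8) = 1260*(-1/2123) + 0/(4 + 40) = -1260/2123 + 0/44 = -1260/2123 + 0*(1/44) = -1260/2123 + 0 = -1260/2123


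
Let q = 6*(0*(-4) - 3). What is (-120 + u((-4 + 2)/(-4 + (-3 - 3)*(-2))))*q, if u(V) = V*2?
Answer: 2169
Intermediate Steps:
u(V) = 2*V
q = -18 (q = 6*(0 - 3) = 6*(-3) = -18)
(-120 + u((-4 + 2)/(-4 + (-3 - 3)*(-2))))*q = (-120 + 2*((-4 + 2)/(-4 + (-3 - 3)*(-2))))*(-18) = (-120 + 2*(-2/(-4 - 6*(-2))))*(-18) = (-120 + 2*(-2/(-4 + 12)))*(-18) = (-120 + 2*(-2/8))*(-18) = (-120 + 2*(-2*1/8))*(-18) = (-120 + 2*(-1/4))*(-18) = (-120 - 1/2)*(-18) = -241/2*(-18) = 2169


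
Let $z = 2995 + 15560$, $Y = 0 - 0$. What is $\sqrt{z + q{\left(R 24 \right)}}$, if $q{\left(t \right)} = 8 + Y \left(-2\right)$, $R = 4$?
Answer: $\sqrt{18563} \approx 136.25$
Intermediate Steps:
$Y = 0$ ($Y = 0 + 0 = 0$)
$q{\left(t \right)} = 8$ ($q{\left(t \right)} = 8 + 0 \left(-2\right) = 8 + 0 = 8$)
$z = 18555$
$\sqrt{z + q{\left(R 24 \right)}} = \sqrt{18555 + 8} = \sqrt{18563}$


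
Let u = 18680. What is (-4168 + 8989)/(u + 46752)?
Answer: 4821/65432 ≈ 0.073680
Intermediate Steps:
(-4168 + 8989)/(u + 46752) = (-4168 + 8989)/(18680 + 46752) = 4821/65432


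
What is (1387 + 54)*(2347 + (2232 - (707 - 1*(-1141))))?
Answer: 3935371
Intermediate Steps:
(1387 + 54)*(2347 + (2232 - (707 - 1*(-1141)))) = 1441*(2347 + (2232 - (707 + 1141))) = 1441*(2347 + (2232 - 1*1848)) = 1441*(2347 + (2232 - 1848)) = 1441*(2347 + 384) = 1441*2731 = 3935371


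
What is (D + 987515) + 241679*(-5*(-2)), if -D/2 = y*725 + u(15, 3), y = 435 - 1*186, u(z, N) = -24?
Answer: 3043303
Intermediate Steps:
y = 249 (y = 435 - 186 = 249)
D = -361002 (D = -2*(249*725 - 24) = -2*(180525 - 24) = -2*180501 = -361002)
(D + 987515) + 241679*(-5*(-2)) = (-361002 + 987515) + 241679*(-5*(-2)) = 626513 + 241679*10 = 626513 + 2416790 = 3043303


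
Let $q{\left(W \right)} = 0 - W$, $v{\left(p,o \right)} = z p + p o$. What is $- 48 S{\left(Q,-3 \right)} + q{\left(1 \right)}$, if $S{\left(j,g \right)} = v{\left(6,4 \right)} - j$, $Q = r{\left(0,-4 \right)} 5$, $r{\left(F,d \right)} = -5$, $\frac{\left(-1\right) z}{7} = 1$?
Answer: $-337$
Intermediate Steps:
$z = -7$ ($z = \left(-7\right) 1 = -7$)
$v{\left(p,o \right)} = - 7 p + o p$ ($v{\left(p,o \right)} = - 7 p + p o = - 7 p + o p$)
$q{\left(W \right)} = - W$
$Q = -25$ ($Q = \left(-5\right) 5 = -25$)
$S{\left(j,g \right)} = -18 - j$ ($S{\left(j,g \right)} = 6 \left(-7 + 4\right) - j = 6 \left(-3\right) - j = -18 - j$)
$- 48 S{\left(Q,-3 \right)} + q{\left(1 \right)} = - 48 \left(-18 - -25\right) - 1 = - 48 \left(-18 + 25\right) - 1 = \left(-48\right) 7 - 1 = -336 - 1 = -337$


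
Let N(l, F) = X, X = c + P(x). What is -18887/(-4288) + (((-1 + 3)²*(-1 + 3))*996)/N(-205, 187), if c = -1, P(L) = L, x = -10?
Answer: -33959027/47168 ≈ -719.96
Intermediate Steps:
X = -11 (X = -1 - 10 = -11)
N(l, F) = -11
-18887/(-4288) + (((-1 + 3)²*(-1 + 3))*996)/N(-205, 187) = -18887/(-4288) + (((-1 + 3)²*(-1 + 3))*996)/(-11) = -18887*(-1/4288) + ((2²*2)*996)*(-1/11) = 18887/4288 + ((4*2)*996)*(-1/11) = 18887/4288 + (8*996)*(-1/11) = 18887/4288 + 7968*(-1/11) = 18887/4288 - 7968/11 = -33959027/47168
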